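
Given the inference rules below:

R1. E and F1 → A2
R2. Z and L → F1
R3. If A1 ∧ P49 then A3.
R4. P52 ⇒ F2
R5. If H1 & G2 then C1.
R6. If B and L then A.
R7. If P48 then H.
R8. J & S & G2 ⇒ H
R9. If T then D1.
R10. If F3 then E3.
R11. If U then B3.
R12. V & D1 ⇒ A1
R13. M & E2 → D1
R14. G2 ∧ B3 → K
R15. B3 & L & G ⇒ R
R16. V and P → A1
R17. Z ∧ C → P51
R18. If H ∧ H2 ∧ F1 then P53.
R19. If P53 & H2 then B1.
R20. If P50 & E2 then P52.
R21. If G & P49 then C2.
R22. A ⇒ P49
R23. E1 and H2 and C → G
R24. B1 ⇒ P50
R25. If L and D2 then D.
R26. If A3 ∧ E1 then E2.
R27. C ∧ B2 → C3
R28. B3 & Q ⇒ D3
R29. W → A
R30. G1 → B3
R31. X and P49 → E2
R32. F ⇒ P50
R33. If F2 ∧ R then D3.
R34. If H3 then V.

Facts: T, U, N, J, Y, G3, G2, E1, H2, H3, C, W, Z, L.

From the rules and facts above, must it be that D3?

Forward chaining from the given facts derives: F1, D1, B3, K, P51, G, A, V, A1, R, P49, A3, C2, E2.
Rules concluding D3: R28 needs Q; R33 needs F2 — none of these are established.

No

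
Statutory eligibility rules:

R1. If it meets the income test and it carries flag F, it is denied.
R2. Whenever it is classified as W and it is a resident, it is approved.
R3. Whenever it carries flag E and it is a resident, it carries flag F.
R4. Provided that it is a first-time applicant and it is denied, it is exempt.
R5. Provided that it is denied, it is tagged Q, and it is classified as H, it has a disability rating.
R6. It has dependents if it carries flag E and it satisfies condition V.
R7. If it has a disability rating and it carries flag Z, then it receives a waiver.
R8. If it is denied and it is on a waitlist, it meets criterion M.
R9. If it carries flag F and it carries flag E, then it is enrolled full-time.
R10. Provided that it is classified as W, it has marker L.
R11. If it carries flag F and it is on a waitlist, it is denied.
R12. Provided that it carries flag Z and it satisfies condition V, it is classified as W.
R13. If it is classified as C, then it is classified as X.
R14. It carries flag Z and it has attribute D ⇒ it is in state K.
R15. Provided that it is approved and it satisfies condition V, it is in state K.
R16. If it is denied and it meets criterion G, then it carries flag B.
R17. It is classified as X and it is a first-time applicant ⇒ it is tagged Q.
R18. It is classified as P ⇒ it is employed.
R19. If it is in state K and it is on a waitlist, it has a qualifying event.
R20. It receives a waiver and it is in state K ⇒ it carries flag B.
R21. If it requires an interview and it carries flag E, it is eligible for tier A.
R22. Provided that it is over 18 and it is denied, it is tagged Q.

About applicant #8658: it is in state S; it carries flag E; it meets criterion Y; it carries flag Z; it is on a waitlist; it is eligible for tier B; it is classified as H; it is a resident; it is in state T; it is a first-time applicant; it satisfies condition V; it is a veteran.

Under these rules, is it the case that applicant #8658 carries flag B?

No

Forward chaining from the given facts derives: carries flag F, has dependents, is enrolled full-time, is denied, is classified as W, is approved, is exempt, meets criterion M, has marker L, is in state K, has a qualifying event.
Rules concluding "it carries flag B": R16 needs "it meets criterion G"; R20 needs "it receives a waiver" — none of these are established.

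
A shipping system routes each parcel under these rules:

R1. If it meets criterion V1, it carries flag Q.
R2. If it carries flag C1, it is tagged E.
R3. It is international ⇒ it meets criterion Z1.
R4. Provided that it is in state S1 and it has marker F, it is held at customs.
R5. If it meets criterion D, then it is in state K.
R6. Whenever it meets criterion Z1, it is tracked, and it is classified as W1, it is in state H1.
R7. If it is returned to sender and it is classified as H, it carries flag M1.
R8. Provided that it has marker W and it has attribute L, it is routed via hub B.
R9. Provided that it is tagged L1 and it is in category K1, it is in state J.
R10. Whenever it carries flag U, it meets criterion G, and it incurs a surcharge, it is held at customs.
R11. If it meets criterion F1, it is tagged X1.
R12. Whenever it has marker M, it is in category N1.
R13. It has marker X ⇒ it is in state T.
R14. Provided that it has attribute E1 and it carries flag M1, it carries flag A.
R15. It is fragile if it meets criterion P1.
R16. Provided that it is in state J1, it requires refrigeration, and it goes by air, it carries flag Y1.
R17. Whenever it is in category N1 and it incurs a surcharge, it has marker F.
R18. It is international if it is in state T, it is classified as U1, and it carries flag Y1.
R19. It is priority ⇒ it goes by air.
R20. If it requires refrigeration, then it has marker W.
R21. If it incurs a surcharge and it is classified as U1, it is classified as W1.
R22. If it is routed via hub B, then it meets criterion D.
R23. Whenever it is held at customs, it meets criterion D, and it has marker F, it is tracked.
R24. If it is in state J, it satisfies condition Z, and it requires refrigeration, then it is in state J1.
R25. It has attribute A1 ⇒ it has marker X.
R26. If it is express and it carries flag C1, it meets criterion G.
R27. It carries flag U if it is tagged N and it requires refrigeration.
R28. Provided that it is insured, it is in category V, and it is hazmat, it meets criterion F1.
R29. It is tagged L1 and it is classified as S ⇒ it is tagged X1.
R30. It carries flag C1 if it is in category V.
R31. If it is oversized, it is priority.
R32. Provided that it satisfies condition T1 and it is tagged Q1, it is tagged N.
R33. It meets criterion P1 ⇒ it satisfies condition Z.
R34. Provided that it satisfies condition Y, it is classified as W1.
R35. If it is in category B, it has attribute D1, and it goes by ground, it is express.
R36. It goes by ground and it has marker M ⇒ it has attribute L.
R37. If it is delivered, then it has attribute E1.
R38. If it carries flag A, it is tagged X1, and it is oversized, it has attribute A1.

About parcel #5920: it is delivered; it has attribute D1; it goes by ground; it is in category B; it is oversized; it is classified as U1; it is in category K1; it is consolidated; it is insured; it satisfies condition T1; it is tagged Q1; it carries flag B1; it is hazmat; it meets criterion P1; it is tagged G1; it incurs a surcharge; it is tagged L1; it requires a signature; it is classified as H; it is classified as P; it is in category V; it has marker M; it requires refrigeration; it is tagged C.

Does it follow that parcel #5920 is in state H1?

Forward chaining from the given facts derives: is in state J, is in category N1, is fragile, has marker F, has marker W, is classified as W1, meets criterion F1, carries flag C1, is priority, is tagged N, satisfies condition Z, is express, has attribute L, has attribute E1, is tagged E, is routed via hub B, is tagged X1, goes by air, meets criterion D, is in state J1, meets criterion G, carries flag U, is in state K, is held at customs, carries flag Y1, is tracked.
The only rule concluding "it is in state H1" is R6, which needs "it meets criterion Z1"; that is never established.

No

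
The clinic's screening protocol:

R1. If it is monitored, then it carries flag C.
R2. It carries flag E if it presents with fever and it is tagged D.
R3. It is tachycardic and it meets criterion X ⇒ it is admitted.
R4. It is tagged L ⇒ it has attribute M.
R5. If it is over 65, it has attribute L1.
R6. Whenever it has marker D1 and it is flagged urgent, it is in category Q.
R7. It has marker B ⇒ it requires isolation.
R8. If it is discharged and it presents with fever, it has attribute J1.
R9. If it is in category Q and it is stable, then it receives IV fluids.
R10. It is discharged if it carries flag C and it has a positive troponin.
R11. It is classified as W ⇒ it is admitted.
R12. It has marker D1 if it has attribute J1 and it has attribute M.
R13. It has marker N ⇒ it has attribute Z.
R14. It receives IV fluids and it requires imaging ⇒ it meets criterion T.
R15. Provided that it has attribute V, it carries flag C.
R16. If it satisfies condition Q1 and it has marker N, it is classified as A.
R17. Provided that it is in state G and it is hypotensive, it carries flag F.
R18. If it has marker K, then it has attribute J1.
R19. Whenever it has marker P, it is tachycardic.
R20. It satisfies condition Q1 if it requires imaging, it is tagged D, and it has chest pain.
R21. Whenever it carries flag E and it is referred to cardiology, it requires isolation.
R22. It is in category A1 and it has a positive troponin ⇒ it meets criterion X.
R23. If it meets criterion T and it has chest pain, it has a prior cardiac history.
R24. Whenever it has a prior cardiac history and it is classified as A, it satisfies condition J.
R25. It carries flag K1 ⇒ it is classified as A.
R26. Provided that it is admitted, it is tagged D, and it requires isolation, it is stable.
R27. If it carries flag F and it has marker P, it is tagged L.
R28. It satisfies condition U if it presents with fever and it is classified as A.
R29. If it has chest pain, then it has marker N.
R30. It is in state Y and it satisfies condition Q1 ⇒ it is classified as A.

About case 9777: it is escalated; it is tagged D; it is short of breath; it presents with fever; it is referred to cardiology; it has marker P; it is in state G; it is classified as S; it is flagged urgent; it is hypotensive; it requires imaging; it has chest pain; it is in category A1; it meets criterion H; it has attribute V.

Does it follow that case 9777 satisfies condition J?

Forward chaining from the given facts derives: carries flag E, carries flag C, carries flag F, is tachycardic, satisfies condition Q1, requires isolation, is tagged L, has marker N, has attribute M, has attribute Z, is classified as A, satisfies condition U.
The only rule concluding "it satisfies condition J" is R24, which needs "it has a prior cardiac history"; that is never established.

No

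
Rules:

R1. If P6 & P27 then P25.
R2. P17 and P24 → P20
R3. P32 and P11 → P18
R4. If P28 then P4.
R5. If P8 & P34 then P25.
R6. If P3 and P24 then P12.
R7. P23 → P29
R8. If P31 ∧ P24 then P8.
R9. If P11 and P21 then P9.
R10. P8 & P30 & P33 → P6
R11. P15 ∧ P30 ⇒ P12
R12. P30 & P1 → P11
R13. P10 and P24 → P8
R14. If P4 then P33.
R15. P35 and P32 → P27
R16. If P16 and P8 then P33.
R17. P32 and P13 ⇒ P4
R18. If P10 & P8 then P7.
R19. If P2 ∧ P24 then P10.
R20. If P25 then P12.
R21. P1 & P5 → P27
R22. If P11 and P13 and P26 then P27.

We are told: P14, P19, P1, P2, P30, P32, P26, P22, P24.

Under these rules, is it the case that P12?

Forward chaining from the given facts derives: P11, P10, P18, P8, P7.
Rules concluding P12: R6 needs P3; R11 needs P15; R20 needs P25 — none of these are established.

No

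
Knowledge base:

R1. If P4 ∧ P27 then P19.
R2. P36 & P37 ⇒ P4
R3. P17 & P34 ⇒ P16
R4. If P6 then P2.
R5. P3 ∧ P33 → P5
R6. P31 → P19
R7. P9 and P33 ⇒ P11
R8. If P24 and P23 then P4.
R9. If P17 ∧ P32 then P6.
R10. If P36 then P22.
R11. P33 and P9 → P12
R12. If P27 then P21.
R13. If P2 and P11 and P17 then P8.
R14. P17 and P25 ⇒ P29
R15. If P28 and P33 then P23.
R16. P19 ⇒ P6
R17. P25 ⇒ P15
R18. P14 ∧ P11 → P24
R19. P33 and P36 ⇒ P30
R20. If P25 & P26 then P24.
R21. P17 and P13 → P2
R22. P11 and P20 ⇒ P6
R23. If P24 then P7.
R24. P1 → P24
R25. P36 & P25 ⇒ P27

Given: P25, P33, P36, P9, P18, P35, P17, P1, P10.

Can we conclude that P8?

Forward chaining from the given facts derives: P11, P22, P12, P29, P15, P30, P24, P27, P21, P7.
The only rule concluding P8 is R13, which needs P2; that is never established.

No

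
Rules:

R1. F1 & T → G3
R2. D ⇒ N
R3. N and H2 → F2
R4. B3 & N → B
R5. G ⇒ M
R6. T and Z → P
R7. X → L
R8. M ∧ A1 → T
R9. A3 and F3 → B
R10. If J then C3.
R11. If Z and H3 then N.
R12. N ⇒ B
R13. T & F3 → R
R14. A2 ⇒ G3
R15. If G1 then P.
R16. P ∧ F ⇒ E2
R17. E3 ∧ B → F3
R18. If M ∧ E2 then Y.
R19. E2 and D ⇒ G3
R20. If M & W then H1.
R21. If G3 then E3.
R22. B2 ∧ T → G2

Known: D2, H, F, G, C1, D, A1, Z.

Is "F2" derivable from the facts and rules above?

No

Forward chaining from the given facts derives: N, M, T, B, P, E2, Y, G3, E3, F3, R.
The only rule concluding F2 is R3, which needs H2; that is never established.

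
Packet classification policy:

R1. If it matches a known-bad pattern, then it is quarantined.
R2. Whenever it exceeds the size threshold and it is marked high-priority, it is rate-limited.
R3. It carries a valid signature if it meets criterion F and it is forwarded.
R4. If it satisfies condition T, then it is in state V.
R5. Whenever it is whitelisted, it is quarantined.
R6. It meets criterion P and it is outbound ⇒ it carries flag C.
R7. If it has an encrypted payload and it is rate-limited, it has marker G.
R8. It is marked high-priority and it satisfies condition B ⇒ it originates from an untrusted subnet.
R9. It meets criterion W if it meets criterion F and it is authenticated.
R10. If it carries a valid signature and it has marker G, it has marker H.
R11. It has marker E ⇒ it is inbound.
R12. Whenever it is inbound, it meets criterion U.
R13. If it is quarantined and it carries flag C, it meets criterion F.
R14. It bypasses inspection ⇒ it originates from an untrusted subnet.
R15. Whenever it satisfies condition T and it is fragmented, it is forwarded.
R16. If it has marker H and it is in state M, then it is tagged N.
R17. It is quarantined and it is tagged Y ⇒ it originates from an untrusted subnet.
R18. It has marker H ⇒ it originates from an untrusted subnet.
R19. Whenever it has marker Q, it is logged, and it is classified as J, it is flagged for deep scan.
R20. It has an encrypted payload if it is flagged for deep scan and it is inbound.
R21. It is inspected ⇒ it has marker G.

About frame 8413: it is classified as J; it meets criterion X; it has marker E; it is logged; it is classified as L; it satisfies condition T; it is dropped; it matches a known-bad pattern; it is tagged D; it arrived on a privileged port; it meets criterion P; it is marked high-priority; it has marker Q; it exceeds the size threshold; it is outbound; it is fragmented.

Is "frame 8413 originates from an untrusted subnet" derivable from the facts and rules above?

By R1 (it matches a known-bad pattern): it is quarantined.
By R2 (it exceeds the size threshold, it is marked high-priority): it is rate-limited.
By R6 (it meets criterion P, it is outbound): it carries flag C.
By R11 (it has marker E): it is inbound.
By R13 (it is quarantined, it carries flag C): it meets criterion F.
By R15 (it satisfies condition T, it is fragmented): it is forwarded.
By R19 (it has marker Q, it is logged, it is classified as J): it is flagged for deep scan.
By R20 (it is flagged for deep scan, it is inbound): it has an encrypted payload.
By R3 (it meets criterion F, it is forwarded): it carries a valid signature.
By R7 (it has an encrypted payload, it is rate-limited): it has marker G.
By R10 (it carries a valid signature, it has marker G): it has marker H.
By R18 (it has marker H): it originates from an untrusted subnet.

Yes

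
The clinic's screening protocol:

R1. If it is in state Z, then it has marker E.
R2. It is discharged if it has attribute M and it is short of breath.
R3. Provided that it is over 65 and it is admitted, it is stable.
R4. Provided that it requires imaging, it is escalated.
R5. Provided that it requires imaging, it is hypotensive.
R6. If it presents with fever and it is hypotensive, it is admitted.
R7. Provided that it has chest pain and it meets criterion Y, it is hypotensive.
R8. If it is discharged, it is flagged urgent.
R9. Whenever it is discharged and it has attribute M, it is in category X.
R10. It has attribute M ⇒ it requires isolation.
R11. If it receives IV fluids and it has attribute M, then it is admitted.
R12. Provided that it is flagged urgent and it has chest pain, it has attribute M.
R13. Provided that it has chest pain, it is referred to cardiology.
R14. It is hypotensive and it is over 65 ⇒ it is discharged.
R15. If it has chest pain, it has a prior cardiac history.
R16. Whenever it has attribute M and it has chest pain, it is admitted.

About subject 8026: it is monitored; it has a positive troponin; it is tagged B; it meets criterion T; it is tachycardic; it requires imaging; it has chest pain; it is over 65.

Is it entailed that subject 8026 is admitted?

Yes

By R5 (it requires imaging): it is hypotensive.
By R14 (it is hypotensive, it is over 65): it is discharged.
By R8 (it is discharged): it is flagged urgent.
By R12 (it is flagged urgent, it has chest pain): it has attribute M.
By R16 (it has attribute M, it has chest pain): it is admitted.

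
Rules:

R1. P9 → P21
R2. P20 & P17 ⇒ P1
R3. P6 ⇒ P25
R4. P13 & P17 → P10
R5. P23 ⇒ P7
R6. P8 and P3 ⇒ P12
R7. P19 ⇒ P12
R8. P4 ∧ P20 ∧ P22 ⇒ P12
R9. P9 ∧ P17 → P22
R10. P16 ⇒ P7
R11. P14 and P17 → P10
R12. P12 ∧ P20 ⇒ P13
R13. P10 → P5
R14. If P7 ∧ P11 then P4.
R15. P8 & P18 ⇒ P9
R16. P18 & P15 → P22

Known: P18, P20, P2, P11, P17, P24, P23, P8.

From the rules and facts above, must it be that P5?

P7  (by R5: P23)
P4  (by R14: P7, P11)
P9  (by R15: P8, P18)
P22  (by R9: P9, P17)
P12  (by R8: P4, P20, P22)
P13  (by R12: P12, P20)
P10  (by R4: P13, P17)
P5  (by R13: P10)

Yes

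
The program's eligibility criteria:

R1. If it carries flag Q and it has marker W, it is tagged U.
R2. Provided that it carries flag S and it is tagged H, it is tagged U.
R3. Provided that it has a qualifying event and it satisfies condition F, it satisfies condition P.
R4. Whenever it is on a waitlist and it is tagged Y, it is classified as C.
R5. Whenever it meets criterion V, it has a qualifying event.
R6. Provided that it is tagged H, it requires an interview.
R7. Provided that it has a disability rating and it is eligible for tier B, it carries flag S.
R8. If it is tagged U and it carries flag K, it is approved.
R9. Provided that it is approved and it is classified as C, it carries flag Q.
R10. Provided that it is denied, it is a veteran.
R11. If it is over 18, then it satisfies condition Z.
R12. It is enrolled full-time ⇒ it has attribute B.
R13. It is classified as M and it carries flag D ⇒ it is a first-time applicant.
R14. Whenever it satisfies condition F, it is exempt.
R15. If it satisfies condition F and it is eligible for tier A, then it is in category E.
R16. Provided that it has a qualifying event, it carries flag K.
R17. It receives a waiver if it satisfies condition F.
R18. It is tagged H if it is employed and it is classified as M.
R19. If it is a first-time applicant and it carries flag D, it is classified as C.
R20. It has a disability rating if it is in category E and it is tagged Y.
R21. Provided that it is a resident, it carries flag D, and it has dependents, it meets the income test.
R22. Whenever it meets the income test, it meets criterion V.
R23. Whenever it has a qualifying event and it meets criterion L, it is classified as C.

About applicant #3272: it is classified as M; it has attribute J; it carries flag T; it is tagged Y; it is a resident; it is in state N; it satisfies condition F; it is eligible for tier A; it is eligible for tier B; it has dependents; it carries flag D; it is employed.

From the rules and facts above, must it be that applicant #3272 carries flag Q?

Yes

By R13 (it is classified as M, it carries flag D): it is a first-time applicant.
By R15 (it satisfies condition F, it is eligible for tier A): it is in category E.
By R18 (it is employed, it is classified as M): it is tagged H.
By R19 (it is a first-time applicant, it carries flag D): it is classified as C.
By R20 (it is in category E, it is tagged Y): it has a disability rating.
By R21 (it is a resident, it carries flag D, it has dependents): it meets the income test.
By R22 (it meets the income test): it meets criterion V.
By R5 (it meets criterion V): it has a qualifying event.
By R7 (it has a disability rating, it is eligible for tier B): it carries flag S.
By R16 (it has a qualifying event): it carries flag K.
By R2 (it carries flag S, it is tagged H): it is tagged U.
By R8 (it is tagged U, it carries flag K): it is approved.
By R9 (it is approved, it is classified as C): it carries flag Q.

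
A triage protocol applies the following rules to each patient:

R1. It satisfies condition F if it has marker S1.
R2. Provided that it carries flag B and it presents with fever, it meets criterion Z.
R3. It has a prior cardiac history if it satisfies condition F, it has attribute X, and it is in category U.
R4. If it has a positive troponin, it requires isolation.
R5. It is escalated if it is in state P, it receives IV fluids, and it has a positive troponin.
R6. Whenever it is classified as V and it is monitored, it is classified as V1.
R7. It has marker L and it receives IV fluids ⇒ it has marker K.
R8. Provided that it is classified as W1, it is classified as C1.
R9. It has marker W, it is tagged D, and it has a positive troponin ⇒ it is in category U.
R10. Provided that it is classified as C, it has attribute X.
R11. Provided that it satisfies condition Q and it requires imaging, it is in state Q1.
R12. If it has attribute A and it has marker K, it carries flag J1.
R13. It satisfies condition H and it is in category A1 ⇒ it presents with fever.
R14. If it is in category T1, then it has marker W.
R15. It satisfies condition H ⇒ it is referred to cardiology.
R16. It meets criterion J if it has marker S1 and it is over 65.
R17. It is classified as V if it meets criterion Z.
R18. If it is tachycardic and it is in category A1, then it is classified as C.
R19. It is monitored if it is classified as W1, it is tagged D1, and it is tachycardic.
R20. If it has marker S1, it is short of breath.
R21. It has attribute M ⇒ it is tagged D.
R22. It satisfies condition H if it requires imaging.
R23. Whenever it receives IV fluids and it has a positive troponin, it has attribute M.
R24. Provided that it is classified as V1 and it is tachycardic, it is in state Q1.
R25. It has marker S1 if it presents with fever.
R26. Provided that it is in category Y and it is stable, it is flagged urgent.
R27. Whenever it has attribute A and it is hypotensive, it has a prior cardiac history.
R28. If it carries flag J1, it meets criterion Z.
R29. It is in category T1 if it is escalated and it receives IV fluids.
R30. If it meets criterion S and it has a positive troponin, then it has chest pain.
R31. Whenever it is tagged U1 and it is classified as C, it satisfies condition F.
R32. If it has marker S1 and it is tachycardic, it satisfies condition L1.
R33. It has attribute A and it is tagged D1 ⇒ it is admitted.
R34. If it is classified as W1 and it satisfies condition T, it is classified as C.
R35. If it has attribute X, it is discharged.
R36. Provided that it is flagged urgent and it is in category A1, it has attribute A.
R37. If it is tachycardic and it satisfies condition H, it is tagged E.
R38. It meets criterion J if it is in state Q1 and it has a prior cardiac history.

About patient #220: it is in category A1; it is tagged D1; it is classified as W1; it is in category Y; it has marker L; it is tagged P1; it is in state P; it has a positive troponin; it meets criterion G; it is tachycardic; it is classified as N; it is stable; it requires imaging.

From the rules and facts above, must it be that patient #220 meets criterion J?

No

Forward chaining from the given facts derives: requires isolation, is classified as C1, is classified as C, is monitored, satisfies condition H, is flagged urgent, has attribute A, is tagged E, has attribute X, presents with fever, is referred to cardiology, has marker S1, satisfies condition L1, is admitted, is discharged, satisfies condition F, is short of breath.
Rules concluding "it meets criterion J": R16 needs "it is over 65"; R38 needs "it is in state Q1" — none of these are established.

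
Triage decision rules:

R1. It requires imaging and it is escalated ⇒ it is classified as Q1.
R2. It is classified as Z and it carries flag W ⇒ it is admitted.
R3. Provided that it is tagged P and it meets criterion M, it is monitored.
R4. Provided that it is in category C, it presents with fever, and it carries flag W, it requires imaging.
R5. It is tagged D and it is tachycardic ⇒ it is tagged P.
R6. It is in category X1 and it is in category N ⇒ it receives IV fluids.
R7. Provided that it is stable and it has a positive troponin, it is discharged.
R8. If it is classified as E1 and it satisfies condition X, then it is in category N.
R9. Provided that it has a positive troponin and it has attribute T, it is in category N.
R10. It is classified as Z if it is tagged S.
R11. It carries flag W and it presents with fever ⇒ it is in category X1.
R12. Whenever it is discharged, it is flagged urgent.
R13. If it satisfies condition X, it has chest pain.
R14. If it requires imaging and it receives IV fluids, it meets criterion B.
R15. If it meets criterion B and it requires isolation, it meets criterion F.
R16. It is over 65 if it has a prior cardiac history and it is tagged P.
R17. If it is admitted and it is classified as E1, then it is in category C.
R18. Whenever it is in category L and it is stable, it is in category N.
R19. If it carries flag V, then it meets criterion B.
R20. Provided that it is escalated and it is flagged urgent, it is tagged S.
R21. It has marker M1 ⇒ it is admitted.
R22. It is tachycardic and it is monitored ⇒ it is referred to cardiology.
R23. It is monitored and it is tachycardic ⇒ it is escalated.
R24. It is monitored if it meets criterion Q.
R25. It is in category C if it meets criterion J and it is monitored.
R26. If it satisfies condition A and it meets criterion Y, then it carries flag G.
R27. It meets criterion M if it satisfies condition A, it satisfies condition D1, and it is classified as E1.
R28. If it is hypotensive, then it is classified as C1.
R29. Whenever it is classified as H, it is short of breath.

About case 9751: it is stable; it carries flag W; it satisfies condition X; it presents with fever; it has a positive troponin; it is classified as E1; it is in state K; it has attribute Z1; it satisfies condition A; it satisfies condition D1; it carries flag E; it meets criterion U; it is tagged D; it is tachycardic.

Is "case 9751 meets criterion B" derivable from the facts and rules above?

Yes

By R5 (it is tagged D, it is tachycardic): it is tagged P.
By R7 (it is stable, it has a positive troponin): it is discharged.
By R8 (it is classified as E1, it satisfies condition X): it is in category N.
By R11 (it carries flag W, it presents with fever): it is in category X1.
By R12 (it is discharged): it is flagged urgent.
By R27 (it satisfies condition A, it satisfies condition D1, it is classified as E1): it meets criterion M.
By R3 (it is tagged P, it meets criterion M): it is monitored.
By R6 (it is in category X1, it is in category N): it receives IV fluids.
By R23 (it is monitored, it is tachycardic): it is escalated.
By R20 (it is escalated, it is flagged urgent): it is tagged S.
By R10 (it is tagged S): it is classified as Z.
By R2 (it is classified as Z, it carries flag W): it is admitted.
By R17 (it is admitted, it is classified as E1): it is in category C.
By R4 (it is in category C, it presents with fever, it carries flag W): it requires imaging.
By R14 (it requires imaging, it receives IV fluids): it meets criterion B.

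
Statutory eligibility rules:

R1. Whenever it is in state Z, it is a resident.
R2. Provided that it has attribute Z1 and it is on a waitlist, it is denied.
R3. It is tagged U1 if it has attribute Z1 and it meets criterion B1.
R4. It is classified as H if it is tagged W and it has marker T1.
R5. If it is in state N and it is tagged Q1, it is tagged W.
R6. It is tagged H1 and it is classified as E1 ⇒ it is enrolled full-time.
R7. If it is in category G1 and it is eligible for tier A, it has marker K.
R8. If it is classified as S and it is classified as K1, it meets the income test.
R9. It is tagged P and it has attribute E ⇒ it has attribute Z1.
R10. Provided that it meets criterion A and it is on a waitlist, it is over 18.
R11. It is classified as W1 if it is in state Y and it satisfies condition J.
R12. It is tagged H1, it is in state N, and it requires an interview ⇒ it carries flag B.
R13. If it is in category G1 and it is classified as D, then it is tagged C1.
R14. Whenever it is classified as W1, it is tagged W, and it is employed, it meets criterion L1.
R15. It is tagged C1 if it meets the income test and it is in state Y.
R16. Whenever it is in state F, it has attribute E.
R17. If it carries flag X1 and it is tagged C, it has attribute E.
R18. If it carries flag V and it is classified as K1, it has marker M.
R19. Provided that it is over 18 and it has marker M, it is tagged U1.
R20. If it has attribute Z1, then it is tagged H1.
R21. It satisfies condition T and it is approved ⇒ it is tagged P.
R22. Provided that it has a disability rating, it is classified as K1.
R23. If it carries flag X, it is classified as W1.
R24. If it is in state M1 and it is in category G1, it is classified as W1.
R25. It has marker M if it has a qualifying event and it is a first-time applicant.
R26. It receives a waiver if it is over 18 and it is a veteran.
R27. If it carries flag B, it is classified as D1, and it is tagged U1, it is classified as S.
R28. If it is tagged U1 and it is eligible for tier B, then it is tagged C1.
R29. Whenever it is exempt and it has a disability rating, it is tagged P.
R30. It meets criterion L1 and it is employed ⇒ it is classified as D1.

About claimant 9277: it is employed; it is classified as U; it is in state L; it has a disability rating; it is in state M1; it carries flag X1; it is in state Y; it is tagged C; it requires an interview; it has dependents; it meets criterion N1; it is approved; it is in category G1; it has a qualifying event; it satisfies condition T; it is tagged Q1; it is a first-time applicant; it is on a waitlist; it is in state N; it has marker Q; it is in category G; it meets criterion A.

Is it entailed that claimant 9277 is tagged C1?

By R5 (it is in state N, it is tagged Q1): it is tagged W.
By R10 (it meets criterion A, it is on a waitlist): it is over 18.
By R17 (it carries flag X1, it is tagged C): it has attribute E.
By R21 (it satisfies condition T, it is approved): it is tagged P.
By R22 (it has a disability rating): it is classified as K1.
By R24 (it is in state M1, it is in category G1): it is classified as W1.
By R25 (it has a qualifying event, it is a first-time applicant): it has marker M.
By R9 (it is tagged P, it has attribute E): it has attribute Z1.
By R14 (it is classified as W1, it is tagged W, it is employed): it meets criterion L1.
By R19 (it is over 18, it has marker M): it is tagged U1.
By R20 (it has attribute Z1): it is tagged H1.
By R30 (it meets criterion L1, it is employed): it is classified as D1.
By R12 (it is tagged H1, it is in state N, it requires an interview): it carries flag B.
By R27 (it carries flag B, it is classified as D1, it is tagged U1): it is classified as S.
By R8 (it is classified as S, it is classified as K1): it meets the income test.
By R15 (it meets the income test, it is in state Y): it is tagged C1.

Yes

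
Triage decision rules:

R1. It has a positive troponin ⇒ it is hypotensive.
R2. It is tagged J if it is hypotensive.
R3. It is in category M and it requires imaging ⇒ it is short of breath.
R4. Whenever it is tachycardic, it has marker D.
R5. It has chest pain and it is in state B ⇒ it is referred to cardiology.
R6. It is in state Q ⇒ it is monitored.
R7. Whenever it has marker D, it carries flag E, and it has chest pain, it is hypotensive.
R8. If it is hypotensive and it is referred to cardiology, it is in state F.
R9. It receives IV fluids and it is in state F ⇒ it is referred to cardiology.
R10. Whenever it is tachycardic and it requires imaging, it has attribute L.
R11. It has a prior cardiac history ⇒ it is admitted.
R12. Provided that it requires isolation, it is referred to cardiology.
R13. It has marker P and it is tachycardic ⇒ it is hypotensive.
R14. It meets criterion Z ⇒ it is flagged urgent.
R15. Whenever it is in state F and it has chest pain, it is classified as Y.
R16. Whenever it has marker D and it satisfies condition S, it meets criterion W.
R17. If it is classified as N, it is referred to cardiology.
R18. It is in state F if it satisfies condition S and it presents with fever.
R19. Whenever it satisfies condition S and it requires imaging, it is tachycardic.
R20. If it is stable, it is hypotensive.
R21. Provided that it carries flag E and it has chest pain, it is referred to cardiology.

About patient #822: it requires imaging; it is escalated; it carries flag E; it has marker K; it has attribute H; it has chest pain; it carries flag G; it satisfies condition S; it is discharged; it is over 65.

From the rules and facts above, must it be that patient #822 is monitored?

No

Forward chaining from the given facts derives: is tachycardic, is referred to cardiology, has marker D, is hypotensive, is in state F, has attribute L, is classified as Y, meets criterion W, is tagged J.
The only rule concluding "it is monitored" is R6, which needs "it is in state Q"; that is never established.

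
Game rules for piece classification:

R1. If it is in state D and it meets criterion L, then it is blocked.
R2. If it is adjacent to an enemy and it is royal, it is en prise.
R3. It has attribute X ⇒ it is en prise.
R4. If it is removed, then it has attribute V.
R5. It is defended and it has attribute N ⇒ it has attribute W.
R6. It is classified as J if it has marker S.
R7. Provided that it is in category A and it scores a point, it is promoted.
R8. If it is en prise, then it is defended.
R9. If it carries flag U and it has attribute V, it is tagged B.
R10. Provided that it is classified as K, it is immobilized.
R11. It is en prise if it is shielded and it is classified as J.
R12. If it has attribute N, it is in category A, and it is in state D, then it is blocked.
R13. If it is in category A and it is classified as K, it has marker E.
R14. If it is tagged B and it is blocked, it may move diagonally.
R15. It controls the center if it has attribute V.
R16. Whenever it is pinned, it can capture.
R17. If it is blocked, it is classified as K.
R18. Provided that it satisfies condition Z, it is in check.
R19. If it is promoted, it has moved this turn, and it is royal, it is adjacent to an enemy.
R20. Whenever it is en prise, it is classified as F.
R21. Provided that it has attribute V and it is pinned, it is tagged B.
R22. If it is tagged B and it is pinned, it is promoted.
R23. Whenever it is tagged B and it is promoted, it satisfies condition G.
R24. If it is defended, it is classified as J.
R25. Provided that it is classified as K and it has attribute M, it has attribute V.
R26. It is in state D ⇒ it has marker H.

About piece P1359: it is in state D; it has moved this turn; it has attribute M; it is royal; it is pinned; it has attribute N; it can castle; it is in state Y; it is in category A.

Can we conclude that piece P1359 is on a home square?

Forward chaining from the given facts derives: is blocked, can capture, is classified as K, has attribute V, has marker H, is immobilized, has marker E, controls the center, is tagged B, is promoted, satisfies condition G, may move diagonally, is adjacent to an enemy, is en prise, is defended, is classified as F, is classified as J, has attribute W.
No rule has "it is on a home square" as its conclusion, and it is not among the given facts.

No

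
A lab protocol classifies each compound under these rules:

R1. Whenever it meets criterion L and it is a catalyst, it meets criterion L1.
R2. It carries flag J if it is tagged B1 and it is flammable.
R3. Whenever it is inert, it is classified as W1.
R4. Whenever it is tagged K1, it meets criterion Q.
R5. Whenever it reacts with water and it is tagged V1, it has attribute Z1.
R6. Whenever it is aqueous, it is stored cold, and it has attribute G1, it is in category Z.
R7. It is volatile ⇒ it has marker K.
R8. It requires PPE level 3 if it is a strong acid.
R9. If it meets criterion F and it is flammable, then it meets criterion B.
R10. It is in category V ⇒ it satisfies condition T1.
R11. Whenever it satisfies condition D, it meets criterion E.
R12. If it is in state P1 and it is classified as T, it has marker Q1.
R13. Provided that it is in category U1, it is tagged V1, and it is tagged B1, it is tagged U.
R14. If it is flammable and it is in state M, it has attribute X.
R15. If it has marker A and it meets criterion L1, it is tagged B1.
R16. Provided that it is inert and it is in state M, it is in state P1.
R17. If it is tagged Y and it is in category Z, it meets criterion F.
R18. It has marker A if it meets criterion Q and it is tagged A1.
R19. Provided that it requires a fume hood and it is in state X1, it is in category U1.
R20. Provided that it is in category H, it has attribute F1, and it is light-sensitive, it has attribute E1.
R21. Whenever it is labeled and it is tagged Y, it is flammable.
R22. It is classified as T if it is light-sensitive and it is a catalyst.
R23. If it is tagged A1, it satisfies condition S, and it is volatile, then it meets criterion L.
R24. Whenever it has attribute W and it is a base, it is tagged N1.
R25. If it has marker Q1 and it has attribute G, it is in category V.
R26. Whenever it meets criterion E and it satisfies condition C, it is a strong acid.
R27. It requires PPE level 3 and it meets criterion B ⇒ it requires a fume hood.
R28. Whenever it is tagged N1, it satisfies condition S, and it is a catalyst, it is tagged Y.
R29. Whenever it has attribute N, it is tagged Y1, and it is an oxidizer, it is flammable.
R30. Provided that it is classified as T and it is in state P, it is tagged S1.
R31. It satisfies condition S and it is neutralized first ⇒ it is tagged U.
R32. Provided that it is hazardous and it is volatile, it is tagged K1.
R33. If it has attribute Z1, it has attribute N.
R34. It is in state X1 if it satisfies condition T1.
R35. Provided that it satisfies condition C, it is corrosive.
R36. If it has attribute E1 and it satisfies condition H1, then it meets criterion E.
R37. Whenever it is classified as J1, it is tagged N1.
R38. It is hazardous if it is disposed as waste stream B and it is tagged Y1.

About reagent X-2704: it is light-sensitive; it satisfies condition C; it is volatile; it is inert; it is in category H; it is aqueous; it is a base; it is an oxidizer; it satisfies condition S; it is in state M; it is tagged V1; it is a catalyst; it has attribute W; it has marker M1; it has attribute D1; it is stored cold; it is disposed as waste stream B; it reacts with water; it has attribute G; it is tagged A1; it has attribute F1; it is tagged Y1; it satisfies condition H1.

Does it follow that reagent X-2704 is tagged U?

Forward chaining from the given facts derives: is classified as W1, has attribute Z1, has marker K, is in state P1, has attribute E1, is classified as T, meets criterion L, is tagged N1, is tagged Y, has attribute N, is corrosive, meets criterion E, is hazardous, meets criterion L1, has marker Q1, is in category V, is a strong acid, is flammable, is tagged K1, meets criterion Q, requires PPE level 3, satisfies condition T1, has attribute X, has marker A, is in state X1, is tagged B1, carries flag J.
Rules concluding "it is tagged U": R13 needs "it is in category U1"; R31 needs "it is neutralized first" — none of these are established.

No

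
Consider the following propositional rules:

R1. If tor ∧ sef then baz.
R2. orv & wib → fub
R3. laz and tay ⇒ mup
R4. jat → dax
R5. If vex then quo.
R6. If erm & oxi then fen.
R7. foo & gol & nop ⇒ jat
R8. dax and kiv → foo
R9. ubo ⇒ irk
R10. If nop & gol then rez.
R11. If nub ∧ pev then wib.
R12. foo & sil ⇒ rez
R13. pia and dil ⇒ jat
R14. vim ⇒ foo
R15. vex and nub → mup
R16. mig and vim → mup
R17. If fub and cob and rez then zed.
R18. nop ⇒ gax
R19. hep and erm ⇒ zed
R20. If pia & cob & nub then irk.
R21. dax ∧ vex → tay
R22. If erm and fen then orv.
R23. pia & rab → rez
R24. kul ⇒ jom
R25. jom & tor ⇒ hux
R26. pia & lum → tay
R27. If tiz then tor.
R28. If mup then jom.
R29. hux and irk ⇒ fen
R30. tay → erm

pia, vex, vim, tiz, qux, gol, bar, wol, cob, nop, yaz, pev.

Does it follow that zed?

Forward chaining from the given facts derives: quo, rez, foo, gax, tor, jat, dax, tay, erm.
Rules concluding zed: R17 needs fub; R19 needs hep — none of these are established.

No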